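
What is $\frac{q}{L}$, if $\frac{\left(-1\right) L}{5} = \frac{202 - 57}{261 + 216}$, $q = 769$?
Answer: $- \frac{366813}{725} \approx -505.95$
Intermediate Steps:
$L = - \frac{725}{477}$ ($L = - 5 \frac{202 - 57}{261 + 216} = - 5 \cdot \frac{145}{477} = - 5 \cdot 145 \cdot \frac{1}{477} = \left(-5\right) \frac{145}{477} = - \frac{725}{477} \approx -1.5199$)
$\frac{q}{L} = \frac{769}{- \frac{725}{477}} = 769 \left(- \frac{477}{725}\right) = - \frac{366813}{725}$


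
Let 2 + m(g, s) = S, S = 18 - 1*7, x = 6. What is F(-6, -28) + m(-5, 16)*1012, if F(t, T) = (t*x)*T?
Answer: 10116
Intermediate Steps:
F(t, T) = 6*T*t (F(t, T) = (t*6)*T = (6*t)*T = 6*T*t)
S = 11 (S = 18 - 7 = 11)
m(g, s) = 9 (m(g, s) = -2 + 11 = 9)
F(-6, -28) + m(-5, 16)*1012 = 6*(-28)*(-6) + 9*1012 = 1008 + 9108 = 10116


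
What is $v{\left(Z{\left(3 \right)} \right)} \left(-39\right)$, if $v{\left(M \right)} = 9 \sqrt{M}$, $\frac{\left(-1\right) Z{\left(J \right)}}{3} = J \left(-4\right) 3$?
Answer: $- 2106 \sqrt{3} \approx -3647.7$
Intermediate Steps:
$Z{\left(J \right)} = 36 J$ ($Z{\left(J \right)} = - 3 J \left(-4\right) 3 = - 3 - 4 J 3 = - 3 \left(- 12 J\right) = 36 J$)
$v{\left(Z{\left(3 \right)} \right)} \left(-39\right) = 9 \sqrt{36 \cdot 3} \left(-39\right) = 9 \sqrt{108} \left(-39\right) = 9 \cdot 6 \sqrt{3} \left(-39\right) = 54 \sqrt{3} \left(-39\right) = - 2106 \sqrt{3}$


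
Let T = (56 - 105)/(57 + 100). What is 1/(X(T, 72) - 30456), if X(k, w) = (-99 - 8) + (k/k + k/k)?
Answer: -1/30561 ≈ -3.2721e-5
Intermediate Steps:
T = -49/157 ≈ -0.31210
X(k, w) = -105 (X(k, w) = -107 + (1 + 1) = -107 + 2 = -105)
1/(X(T, 72) - 30456) = 1/(-105 - 30456) = 1/(-30561) = -1/30561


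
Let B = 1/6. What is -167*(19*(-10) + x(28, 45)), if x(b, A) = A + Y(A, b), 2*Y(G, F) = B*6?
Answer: 48263/2 ≈ 24132.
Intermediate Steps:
B = ⅙ ≈ 0.16667
Y(G, F) = ½ (Y(G, F) = ((⅙)*6)/2 = (½)*1 = ½)
x(b, A) = ½ + A (x(b, A) = A + ½ = ½ + A)
-167*(19*(-10) + x(28, 45)) = -167*(19*(-10) + (½ + 45)) = -167*(-190 + 91/2) = -167*(-289/2) = 48263/2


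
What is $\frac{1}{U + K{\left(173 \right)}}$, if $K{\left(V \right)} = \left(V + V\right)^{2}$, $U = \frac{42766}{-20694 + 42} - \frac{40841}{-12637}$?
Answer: $\frac{130489662}{15621851883187} \approx 8.353 \cdot 10^{-6}$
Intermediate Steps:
$U = \frac{151507195}{130489662}$ ($U = \frac{42766}{-20652} - - \frac{40841}{12637} = 42766 \left(- \frac{1}{20652}\right) + \frac{40841}{12637} = - \frac{21383}{10326} + \frac{40841}{12637} = \frac{151507195}{130489662} \approx 1.1611$)
$K{\left(V \right)} = 4 V^{2}$ ($K{\left(V \right)} = \left(2 V\right)^{2} = 4 V^{2}$)
$\frac{1}{U + K{\left(173 \right)}} = \frac{1}{\frac{151507195}{130489662} + 4 \cdot 173^{2}} = \frac{1}{\frac{151507195}{130489662} + 4 \cdot 29929} = \frac{1}{\frac{151507195}{130489662} + 119716} = \frac{1}{\frac{15621851883187}{130489662}} = \frac{130489662}{15621851883187}$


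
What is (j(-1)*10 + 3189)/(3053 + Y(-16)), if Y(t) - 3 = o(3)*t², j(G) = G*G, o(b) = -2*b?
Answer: 3199/1520 ≈ 2.1046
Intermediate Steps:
j(G) = G²
Y(t) = 3 - 6*t² (Y(t) = 3 + (-2*3)*t² = 3 - 6*t²)
(j(-1)*10 + 3189)/(3053 + Y(-16)) = ((-1)²*10 + 3189)/(3053 + (3 - 6*(-16)²)) = (1*10 + 3189)/(3053 + (3 - 6*256)) = (10 + 3189)/(3053 + (3 - 1536)) = 3199/(3053 - 1533) = 3199/1520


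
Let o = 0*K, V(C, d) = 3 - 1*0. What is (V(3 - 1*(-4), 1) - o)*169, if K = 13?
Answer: 507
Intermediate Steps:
V(C, d) = 3 (V(C, d) = 3 + 0 = 3)
o = 0 (o = 0*13 = 0)
(V(3 - 1*(-4), 1) - o)*169 = (3 - 1*0)*169 = (3 + 0)*169 = 3*169 = 507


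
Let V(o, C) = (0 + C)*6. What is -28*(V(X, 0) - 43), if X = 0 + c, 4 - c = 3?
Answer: 1204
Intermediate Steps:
c = 1 (c = 4 - 1*3 = 4 - 3 = 1)
X = 1 (X = 0 + 1 = 1)
V(o, C) = 6*C (V(o, C) = C*6 = 6*C)
-28*(V(X, 0) - 43) = -28*(6*0 - 43) = -28*(0 - 43) = -28*(-43) = 1204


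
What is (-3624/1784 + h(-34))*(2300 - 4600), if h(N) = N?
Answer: 18480500/223 ≈ 82872.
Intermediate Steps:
(-3624/1784 + h(-34))*(2300 - 4600) = (-3624/1784 - 34)*(2300 - 4600) = (-3624*1/1784 - 34)*(-2300) = (-453/223 - 34)*(-2300) = -8035/223*(-2300) = 18480500/223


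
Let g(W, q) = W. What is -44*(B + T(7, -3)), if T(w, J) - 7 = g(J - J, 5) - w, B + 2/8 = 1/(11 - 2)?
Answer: 55/9 ≈ 6.1111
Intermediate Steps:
B = -5/36 (B = -¼ + 1/(11 - 2) = -¼ + 1/9 = -¼ + ⅑ = -5/36 ≈ -0.13889)
T(w, J) = 7 - w (T(w, J) = 7 + ((J - J) - w) = 7 + (0 - w) = 7 - w)
-44*(B + T(7, -3)) = -44*(-5/36 + (7 - 1*7)) = -44*(-5/36 + (7 - 7)) = -44*(-5/36 + 0) = -44*(-5/36) = 55/9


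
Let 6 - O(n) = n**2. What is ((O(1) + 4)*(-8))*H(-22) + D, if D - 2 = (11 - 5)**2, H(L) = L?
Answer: 1622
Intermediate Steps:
O(n) = 6 - n**2
D = 38 (D = 2 + (11 - 5)**2 = 2 + 6**2 = 2 + 36 = 38)
((O(1) + 4)*(-8))*H(-22) + D = (((6 - 1*1**2) + 4)*(-8))*(-22) + 38 = (((6 - 1*1) + 4)*(-8))*(-22) + 38 = (((6 - 1) + 4)*(-8))*(-22) + 38 = ((5 + 4)*(-8))*(-22) + 38 = (9*(-8))*(-22) + 38 = -72*(-22) + 38 = 1584 + 38 = 1622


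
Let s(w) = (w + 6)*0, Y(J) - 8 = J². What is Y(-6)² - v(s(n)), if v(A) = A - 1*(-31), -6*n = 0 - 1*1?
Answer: 1905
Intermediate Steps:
n = ⅙ (n = -(0 - 1*1)/6 = -(0 - 1)/6 = -⅙*(-1) = ⅙ ≈ 0.16667)
Y(J) = 8 + J²
s(w) = 0 (s(w) = (6 + w)*0 = 0)
v(A) = 31 + A (v(A) = A + 31 = 31 + A)
Y(-6)² - v(s(n)) = (8 + (-6)²)² - (31 + 0) = (8 + 36)² - 1*31 = 44² - 31 = 1936 - 31 = 1905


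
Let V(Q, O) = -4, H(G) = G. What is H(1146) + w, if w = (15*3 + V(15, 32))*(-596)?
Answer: -23290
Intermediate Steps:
w = -24436 (w = (15*3 - 4)*(-596) = (45 - 4)*(-596) = 41*(-596) = -24436)
H(1146) + w = 1146 - 24436 = -23290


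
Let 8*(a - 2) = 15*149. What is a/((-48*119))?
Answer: -2251/45696 ≈ -0.049260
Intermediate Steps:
a = 2251/8 (a = 2 + (15*149)/8 = 2 + (⅛)*2235 = 2 + 2235/8 = 2251/8 ≈ 281.38)
a/((-48*119)) = 2251/(8*((-48*119))) = (2251/8)/(-5712) = (2251/8)*(-1/5712) = -2251/45696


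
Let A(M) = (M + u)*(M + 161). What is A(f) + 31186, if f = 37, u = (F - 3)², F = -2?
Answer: 43462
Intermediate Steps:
u = 25 (u = (-2 - 3)² = (-5)² = 25)
A(M) = (25 + M)*(161 + M) (A(M) = (M + 25)*(M + 161) = (25 + M)*(161 + M))
A(f) + 31186 = (4025 + 37² + 186*37) + 31186 = (4025 + 1369 + 6882) + 31186 = 12276 + 31186 = 43462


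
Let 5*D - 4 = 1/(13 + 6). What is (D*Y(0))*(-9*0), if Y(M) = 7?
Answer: 0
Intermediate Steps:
D = 77/95 (D = ⅘ + 1/(5*(13 + 6)) = ⅘ + (⅕)/19 = ⅘ + (⅕)*(1/19) = ⅘ + 1/95 = 77/95 ≈ 0.81053)
(D*Y(0))*(-9*0) = ((77/95)*7)*(-9*0) = (539/95)*0 = 0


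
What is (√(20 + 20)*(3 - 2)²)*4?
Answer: 8*√10 ≈ 25.298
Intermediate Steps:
(√(20 + 20)*(3 - 2)²)*4 = (√40*1²)*4 = ((2*√10)*1)*4 = (2*√10)*4 = 8*√10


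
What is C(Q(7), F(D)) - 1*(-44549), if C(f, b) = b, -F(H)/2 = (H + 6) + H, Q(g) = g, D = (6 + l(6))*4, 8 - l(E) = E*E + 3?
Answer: 44937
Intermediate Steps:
l(E) = 5 - E² (l(E) = 8 - (E*E + 3) = 8 - (E² + 3) = 8 - (3 + E²) = 8 + (-3 - E²) = 5 - E²)
D = -100 (D = (6 + (5 - 1*6²))*4 = (6 + (5 - 1*36))*4 = (6 + (5 - 36))*4 = (6 - 31)*4 = -25*4 = -100)
F(H) = -12 - 4*H (F(H) = -2*((H + 6) + H) = -2*((6 + H) + H) = -2*(6 + 2*H) = -12 - 4*H)
C(Q(7), F(D)) - 1*(-44549) = (-12 - 4*(-100)) - 1*(-44549) = (-12 + 400) + 44549 = 388 + 44549 = 44937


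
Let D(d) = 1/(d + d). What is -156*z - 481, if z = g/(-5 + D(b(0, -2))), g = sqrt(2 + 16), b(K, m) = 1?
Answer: -481 + 104*sqrt(2) ≈ -333.92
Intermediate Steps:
g = 3*sqrt(2) (g = sqrt(18) = 3*sqrt(2) ≈ 4.2426)
D(d) = 1/(2*d)
z = -2*sqrt(2)/3 (z = (3*sqrt(2))/(-5 + (1/2)/1) = (3*sqrt(2))/(-5 + (1/2)*1) = (3*sqrt(2))/(-5 + 1/2) = (3*sqrt(2))/(-9/2) = -2*sqrt(2)/3 ≈ -0.94281)
-156*z - 481 = -(-104)*sqrt(2) - 481 = 104*sqrt(2) - 481 = -481 + 104*sqrt(2)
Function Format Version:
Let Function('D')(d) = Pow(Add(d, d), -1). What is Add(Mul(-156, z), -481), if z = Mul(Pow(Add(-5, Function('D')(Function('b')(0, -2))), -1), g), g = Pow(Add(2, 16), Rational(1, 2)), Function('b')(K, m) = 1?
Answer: Add(-481, Mul(104, Pow(2, Rational(1, 2)))) ≈ -333.92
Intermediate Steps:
g = Mul(3, Pow(2, Rational(1, 2))) (g = Pow(18, Rational(1, 2)) = Mul(3, Pow(2, Rational(1, 2))) ≈ 4.2426)
Function('D')(d) = Mul(Rational(1, 2), Pow(d, -1)) (Function('D')(d) = Pow(Mul(2, d), -1) = Mul(Rational(1, 2), Pow(d, -1)))
z = Mul(Rational(-2, 3), Pow(2, Rational(1, 2))) (z = Mul(Pow(Add(-5, Mul(Rational(1, 2), Pow(1, -1))), -1), Mul(3, Pow(2, Rational(1, 2)))) = Mul(Pow(Add(-5, Mul(Rational(1, 2), 1)), -1), Mul(3, Pow(2, Rational(1, 2)))) = Mul(Pow(Add(-5, Rational(1, 2)), -1), Mul(3, Pow(2, Rational(1, 2)))) = Mul(Pow(Rational(-9, 2), -1), Mul(3, Pow(2, Rational(1, 2)))) = Mul(Rational(-2, 9), Mul(3, Pow(2, Rational(1, 2)))) = Mul(Rational(-2, 3), Pow(2, Rational(1, 2))) ≈ -0.94281)
Add(Mul(-156, z), -481) = Add(Mul(-156, Mul(Rational(-2, 3), Pow(2, Rational(1, 2)))), -481) = Add(Mul(104, Pow(2, Rational(1, 2))), -481) = Add(-481, Mul(104, Pow(2, Rational(1, 2))))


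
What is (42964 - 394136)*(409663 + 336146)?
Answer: -261907238148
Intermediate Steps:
(42964 - 394136)*(409663 + 336146) = -351172*745809 = -261907238148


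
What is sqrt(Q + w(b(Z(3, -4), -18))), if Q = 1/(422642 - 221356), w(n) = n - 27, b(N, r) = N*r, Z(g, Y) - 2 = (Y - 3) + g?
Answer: 5*sqrt(14585787418)/201286 ≈ 3.0000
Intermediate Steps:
Z(g, Y) = -1 + Y + g (Z(g, Y) = 2 + ((Y - 3) + g) = 2 + ((-3 + Y) + g) = 2 + (-3 + Y + g) = -1 + Y + g)
w(n) = -27 + n
Q = 1/201286 ≈ 4.9681e-6
sqrt(Q + w(b(Z(3, -4), -18))) = sqrt(1/201286 + (-27 + (-1 - 4 + 3)*(-18))) = sqrt(1/201286 + (-27 - 2*(-18))) = sqrt(1/201286 + (-27 + 36)) = sqrt(1/201286 + 9) = sqrt(1811575/201286) = 5*sqrt(14585787418)/201286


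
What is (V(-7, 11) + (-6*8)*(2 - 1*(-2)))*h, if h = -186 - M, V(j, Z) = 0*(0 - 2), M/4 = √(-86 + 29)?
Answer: 35712 + 768*I*√57 ≈ 35712.0 + 5798.3*I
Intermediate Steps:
M = 4*I*√57 (M = 4*√(-86 + 29) = 4*√(-57) = 4*(I*√57) = 4*I*√57 ≈ 30.199*I)
V(j, Z) = 0 (V(j, Z) = 0*(-2) = 0)
h = -186 - 4*I*√57 ≈ -186.0 - 30.199*I
(V(-7, 11) + (-6*8)*(2 - 1*(-2)))*h = (0 + (-6*8)*(2 - 1*(-2)))*(-186 - 4*I*√57) = (0 - 48*(2 + 2))*(-186 - 4*I*√57) = (0 - 48*4)*(-186 - 4*I*√57) = (0 - 192)*(-186 - 4*I*√57) = -192*(-186 - 4*I*√57) = 35712 + 768*I*√57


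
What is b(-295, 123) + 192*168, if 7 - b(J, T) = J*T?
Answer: 68548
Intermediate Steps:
b(J, T) = 7 - J*T
b(-295, 123) + 192*168 = (7 - 1*(-295)*123) + 192*168 = (7 + 36285) + 32256 = 36292 + 32256 = 68548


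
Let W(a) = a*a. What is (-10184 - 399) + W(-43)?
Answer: -8734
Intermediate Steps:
W(a) = a²
(-10184 - 399) + W(-43) = (-10184 - 399) + (-43)² = -10583 + 1849 = -8734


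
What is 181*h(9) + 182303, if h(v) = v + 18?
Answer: 187190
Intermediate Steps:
h(v) = 18 + v
181*h(9) + 182303 = 181*(18 + 9) + 182303 = 181*27 + 182303 = 4887 + 182303 = 187190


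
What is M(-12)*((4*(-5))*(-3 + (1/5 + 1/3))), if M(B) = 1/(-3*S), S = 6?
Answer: -74/27 ≈ -2.7407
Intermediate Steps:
M(B) = -1/18 (M(B) = 1/(-3*6) = 1/(-18) = -1/18)
M(-12)*((4*(-5))*(-3 + (1/5 + 1/3))) = -4*(-5)*(-3 + (1/5 + 1/3))/18 = -(-10)*(-3 + (1*(⅕) + 1*(⅓)))/9 = -(-10)*(-3 + (⅕ + ⅓))/9 = -(-10)*(-3 + 8/15)/9 = -(-10)*(-37)/(9*15) = -1/18*148/3 = -74/27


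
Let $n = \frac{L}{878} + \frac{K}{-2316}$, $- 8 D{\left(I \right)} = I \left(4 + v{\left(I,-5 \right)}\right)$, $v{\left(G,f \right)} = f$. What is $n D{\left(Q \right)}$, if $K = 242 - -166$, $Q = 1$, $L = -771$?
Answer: $- \frac{178655}{1355632} \approx -0.13179$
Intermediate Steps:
$K = 408$ ($K = 242 + 166 = 408$)
$D{\left(I \right)} = \frac{I}{8}$ ($D{\left(I \right)} = - \frac{I \left(4 - 5\right)}{8} = - \frac{I \left(-1\right)}{8} = - \frac{\left(-1\right) I}{8} = \frac{I}{8}$)
$n = - \frac{178655}{169454}$ ($n = - \frac{771}{878} + \frac{408}{-2316} = \left(-771\right) \frac{1}{878} + 408 \left(- \frac{1}{2316}\right) = - \frac{771}{878} - \frac{34}{193} = - \frac{178655}{169454} \approx -1.0543$)
$n D{\left(Q \right)} = - \frac{178655 \cdot \frac{1}{8} \cdot 1}{169454} = \left(- \frac{178655}{169454}\right) \frac{1}{8} = - \frac{178655}{1355632}$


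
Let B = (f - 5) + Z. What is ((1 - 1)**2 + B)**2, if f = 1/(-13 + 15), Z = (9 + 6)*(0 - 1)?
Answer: 1521/4 ≈ 380.25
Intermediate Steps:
Z = -15 (Z = 15*(-1) = -15)
f = 1/2 ≈ 0.50000
B = -39/2 (B = (1/2 - 5) - 15 = -9/2 - 15 = -39/2 ≈ -19.500)
((1 - 1)**2 + B)**2 = ((1 - 1)**2 - 39/2)**2 = (0**2 - 39/2)**2 = (0 - 39/2)**2 = (-39/2)**2 = 1521/4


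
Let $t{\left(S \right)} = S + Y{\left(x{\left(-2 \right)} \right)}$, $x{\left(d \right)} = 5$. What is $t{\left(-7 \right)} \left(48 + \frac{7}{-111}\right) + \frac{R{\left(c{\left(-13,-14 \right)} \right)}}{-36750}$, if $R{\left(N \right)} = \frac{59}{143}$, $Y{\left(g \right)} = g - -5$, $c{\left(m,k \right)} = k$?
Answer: $\frac{27963183067}{194444250} \approx 143.81$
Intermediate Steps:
$Y{\left(g \right)} = 5 + g$ ($Y{\left(g \right)} = g + 5 = 5 + g$)
$t{\left(S \right)} = 10 + S$ ($t{\left(S \right)} = S + \left(5 + 5\right) = S + 10 = 10 + S$)
$R{\left(N \right)} = \frac{59}{143}$ ($R{\left(N \right)} = 59 \cdot \frac{1}{143} = \frac{59}{143}$)
$t{\left(-7 \right)} \left(48 + \frac{7}{-111}\right) + \frac{R{\left(c{\left(-13,-14 \right)} \right)}}{-36750} = \left(10 - 7\right) \left(48 + \frac{7}{-111}\right) + \frac{59}{143 \left(-36750\right)} = 3 \left(48 + 7 \left(- \frac{1}{111}\right)\right) + \frac{59}{143} \left(- \frac{1}{36750}\right) = 3 \left(48 - \frac{7}{111}\right) - \frac{59}{5255250} = 3 \cdot \frac{5321}{111} - \frac{59}{5255250} = \frac{5321}{37} - \frac{59}{5255250} = \frac{27963183067}{194444250}$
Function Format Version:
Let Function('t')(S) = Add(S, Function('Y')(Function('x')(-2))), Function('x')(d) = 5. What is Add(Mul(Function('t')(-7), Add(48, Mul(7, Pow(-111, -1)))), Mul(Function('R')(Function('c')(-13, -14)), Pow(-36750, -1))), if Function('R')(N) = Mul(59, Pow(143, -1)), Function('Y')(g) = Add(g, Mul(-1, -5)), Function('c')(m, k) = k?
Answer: Rational(27963183067, 194444250) ≈ 143.81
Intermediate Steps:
Function('Y')(g) = Add(5, g) (Function('Y')(g) = Add(g, 5) = Add(5, g))
Function('t')(S) = Add(10, S) (Function('t')(S) = Add(S, Add(5, 5)) = Add(S, 10) = Add(10, S))
Function('R')(N) = Rational(59, 143) (Function('R')(N) = Mul(59, Rational(1, 143)) = Rational(59, 143))
Add(Mul(Function('t')(-7), Add(48, Mul(7, Pow(-111, -1)))), Mul(Function('R')(Function('c')(-13, -14)), Pow(-36750, -1))) = Add(Mul(Add(10, -7), Add(48, Mul(7, Pow(-111, -1)))), Mul(Rational(59, 143), Pow(-36750, -1))) = Add(Mul(3, Add(48, Mul(7, Rational(-1, 111)))), Mul(Rational(59, 143), Rational(-1, 36750))) = Add(Mul(3, Add(48, Rational(-7, 111))), Rational(-59, 5255250)) = Add(Mul(3, Rational(5321, 111)), Rational(-59, 5255250)) = Add(Rational(5321, 37), Rational(-59, 5255250)) = Rational(27963183067, 194444250)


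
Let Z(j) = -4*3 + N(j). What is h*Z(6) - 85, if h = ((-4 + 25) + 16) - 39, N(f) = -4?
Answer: -53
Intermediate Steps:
Z(j) = -16 (Z(j) = -4*3 - 4 = -12 - 4 = -16)
h = -2 (h = (21 + 16) - 39 = 37 - 39 = -2)
h*Z(6) - 85 = -2*(-16) - 85 = 32 - 85 = -53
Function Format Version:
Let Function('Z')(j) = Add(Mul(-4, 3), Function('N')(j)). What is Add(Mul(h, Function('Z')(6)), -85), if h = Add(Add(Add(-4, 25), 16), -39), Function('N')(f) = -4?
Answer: -53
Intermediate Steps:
Function('Z')(j) = -16 (Function('Z')(j) = Add(Mul(-4, 3), -4) = Add(-12, -4) = -16)
h = -2 (h = Add(Add(21, 16), -39) = Add(37, -39) = -2)
Add(Mul(h, Function('Z')(6)), -85) = Add(Mul(-2, -16), -85) = Add(32, -85) = -53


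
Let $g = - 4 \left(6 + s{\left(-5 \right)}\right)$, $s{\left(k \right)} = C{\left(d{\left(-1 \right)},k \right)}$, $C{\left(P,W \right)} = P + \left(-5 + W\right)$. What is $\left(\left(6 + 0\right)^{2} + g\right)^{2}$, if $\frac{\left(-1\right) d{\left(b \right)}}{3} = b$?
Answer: $1600$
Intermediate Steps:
$d{\left(b \right)} = - 3 b$
$C{\left(P,W \right)} = -5 + P + W$
$s{\left(k \right)} = -2 + k$ ($s{\left(k \right)} = -5 - -3 + k = -5 + 3 + k = -2 + k$)
$g = 4$ ($g = - 4 \left(6 - 7\right) = \left(-4\right) \left(-1\right) = 4$)
$\left(\left(6 + 0\right)^{2} + g\right)^{2} = \left(\left(6 + 0\right)^{2} + 4\right)^{2} = \left(6^{2} + 4\right)^{2} = \left(36 + 4\right)^{2} = 40^{2} = 1600$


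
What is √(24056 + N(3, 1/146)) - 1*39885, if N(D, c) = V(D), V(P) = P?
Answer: -39885 + 7*√491 ≈ -39730.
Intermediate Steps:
N(D, c) = D
√(24056 + N(3, 1/146)) - 1*39885 = √(24056 + 3) - 1*39885 = √24059 - 39885 = 7*√491 - 39885 = -39885 + 7*√491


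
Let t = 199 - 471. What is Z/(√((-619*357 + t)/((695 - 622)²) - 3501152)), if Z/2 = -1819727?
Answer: 37954306*I*√18657860263/2665408609 ≈ 1945.0*I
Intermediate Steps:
Z = -3639454 (Z = 2*(-1819727) = -3639454)
t = -272
Z/(√((-619*357 + t)/((695 - 622)²) - 3501152)) = -3639454/√((-619*357 - 272)/((695 - 622)²) - 3501152) = -3639454/√((-220983 - 272)/(73²) - 3501152) = -3639454/√(-221255/5329 - 3501152) = -3639454*(-73*I*√18657860263/18657860263) = -(-37954306)*I*√18657860263/2665408609 = 37954306*I*√18657860263/2665408609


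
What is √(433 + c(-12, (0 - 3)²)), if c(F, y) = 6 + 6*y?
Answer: √493 ≈ 22.204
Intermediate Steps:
√(433 + c(-12, (0 - 3)²)) = √(433 + (6 + 6*(0 - 3)²)) = √(433 + (6 + 6*(-3)²)) = √(433 + (6 + 6*9)) = √(433 + (6 + 54)) = √(433 + 60) = √493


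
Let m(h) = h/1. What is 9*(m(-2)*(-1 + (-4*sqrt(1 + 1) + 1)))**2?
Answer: 1152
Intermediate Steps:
m(h) = h (m(h) = h*1 = h)
9*(m(-2)*(-1 + (-4*sqrt(1 + 1) + 1)))**2 = 9*(-2*(-1 + (-4*sqrt(1 + 1) + 1)))**2 = 9*(-2*(-1 + (-4*sqrt(2) + 1)))**2 = 9*(-2*(-1 + (1 - 4*sqrt(2))))**2 = 9*(-(-8)*sqrt(2))**2 = 9*(8*sqrt(2))**2 = 9*128 = 1152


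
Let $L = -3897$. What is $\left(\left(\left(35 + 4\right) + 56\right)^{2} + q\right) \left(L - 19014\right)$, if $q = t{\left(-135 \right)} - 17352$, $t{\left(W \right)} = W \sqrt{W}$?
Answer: $190779897 + 9278955 i \sqrt{15} \approx 1.9078 \cdot 10^{8} + 3.5937 \cdot 10^{7} i$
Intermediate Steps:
$t{\left(W \right)} = W^{\frac{3}{2}}$
$q = -17352 - 405 i \sqrt{15}$ ($q = \left(-135\right)^{\frac{3}{2}} - 17352 = - 405 i \sqrt{15} - 17352 = -17352 - 405 i \sqrt{15} \approx -17352.0 - 1568.6 i$)
$\left(\left(\left(35 + 4\right) + 56\right)^{2} + q\right) \left(L - 19014\right) = \left(\left(\left(35 + 4\right) + 56\right)^{2} - \left(17352 + 405 i \sqrt{15}\right)\right) \left(-3897 - 19014\right) = \left(\left(39 + 56\right)^{2} - \left(17352 + 405 i \sqrt{15}\right)\right) \left(-22911\right) = \left(95^{2} - \left(17352 + 405 i \sqrt{15}\right)\right) \left(-22911\right) = \left(9025 - \left(17352 + 405 i \sqrt{15}\right)\right) \left(-22911\right) = \left(-8327 - 405 i \sqrt{15}\right) \left(-22911\right) = 190779897 + 9278955 i \sqrt{15}$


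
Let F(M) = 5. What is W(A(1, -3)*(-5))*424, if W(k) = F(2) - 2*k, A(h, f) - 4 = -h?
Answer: 14840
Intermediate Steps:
A(h, f) = 4 - h
W(k) = 5 - 2*k
W(A(1, -3)*(-5))*424 = (5 - 2*(4 - 1*1)*(-5))*424 = (5 - 2*(4 - 1)*(-5))*424 = (5 - 6*(-5))*424 = (5 - 2*(-15))*424 = (5 + 30)*424 = 35*424 = 14840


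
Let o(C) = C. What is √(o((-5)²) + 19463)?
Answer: 4*√1218 ≈ 139.60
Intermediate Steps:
√(o((-5)²) + 19463) = √((-5)² + 19463) = √(25 + 19463) = √19488 = 4*√1218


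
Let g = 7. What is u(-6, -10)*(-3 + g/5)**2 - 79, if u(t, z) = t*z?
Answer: 373/5 ≈ 74.600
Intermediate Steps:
u(-6, -10)*(-3 + g/5)**2 - 79 = (-6*(-10))*(-3 + 7/5)**2 - 79 = 60*(-3 + 7*(1/5))**2 - 79 = 60*(-3 + 7/5)**2 - 79 = 60*(-8/5)**2 - 79 = 60*(64/25) - 79 = 768/5 - 79 = 373/5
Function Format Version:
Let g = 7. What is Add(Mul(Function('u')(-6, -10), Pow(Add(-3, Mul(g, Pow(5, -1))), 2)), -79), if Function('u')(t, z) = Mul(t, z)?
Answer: Rational(373, 5) ≈ 74.600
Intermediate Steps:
Add(Mul(Function('u')(-6, -10), Pow(Add(-3, Mul(g, Pow(5, -1))), 2)), -79) = Add(Mul(Mul(-6, -10), Pow(Add(-3, Mul(7, Pow(5, -1))), 2)), -79) = Add(Mul(60, Pow(Add(-3, Mul(7, Rational(1, 5))), 2)), -79) = Add(Mul(60, Pow(Add(-3, Rational(7, 5)), 2)), -79) = Add(Mul(60, Pow(Rational(-8, 5), 2)), -79) = Add(Mul(60, Rational(64, 25)), -79) = Add(Rational(768, 5), -79) = Rational(373, 5)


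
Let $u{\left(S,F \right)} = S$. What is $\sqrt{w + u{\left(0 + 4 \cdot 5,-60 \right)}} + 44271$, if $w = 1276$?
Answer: $44307$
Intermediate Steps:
$\sqrt{w + u{\left(0 + 4 \cdot 5,-60 \right)}} + 44271 = \sqrt{1276 + \left(0 + 4 \cdot 5\right)} + 44271 = \sqrt{1276 + \left(0 + 20\right)} + 44271 = \sqrt{1276 + 20} + 44271 = \sqrt{1296} + 44271 = 36 + 44271 = 44307$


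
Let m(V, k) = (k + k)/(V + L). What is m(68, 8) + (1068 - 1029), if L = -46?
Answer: 437/11 ≈ 39.727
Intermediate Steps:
m(V, k) = 2*k/(-46 + V) (m(V, k) = (k + k)/(V - 46) = (2*k)/(-46 + V) = 2*k/(-46 + V))
m(68, 8) + (1068 - 1029) = 2*8/(-46 + 68) + (1068 - 1029) = 2*8/22 + 39 = 2*8*(1/22) + 39 = 8/11 + 39 = 437/11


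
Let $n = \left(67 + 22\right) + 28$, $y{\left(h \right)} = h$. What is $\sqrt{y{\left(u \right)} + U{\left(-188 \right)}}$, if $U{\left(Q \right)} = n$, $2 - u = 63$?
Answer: $2 \sqrt{14} \approx 7.4833$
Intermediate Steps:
$u = -61$ ($u = 2 - 63 = -61$)
$n = 117$ ($n = 89 + 28 = 117$)
$U{\left(Q \right)} = 117$
$\sqrt{y{\left(u \right)} + U{\left(-188 \right)}} = \sqrt{-61 + 117} = \sqrt{56} = 2 \sqrt{14}$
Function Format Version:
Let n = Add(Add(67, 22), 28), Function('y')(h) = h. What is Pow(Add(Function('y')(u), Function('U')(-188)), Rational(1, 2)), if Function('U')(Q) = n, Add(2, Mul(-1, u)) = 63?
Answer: Mul(2, Pow(14, Rational(1, 2))) ≈ 7.4833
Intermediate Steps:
u = -61 (u = Add(2, Mul(-1, 63)) = Add(2, -63) = -61)
n = 117 (n = Add(89, 28) = 117)
Function('U')(Q) = 117
Pow(Add(Function('y')(u), Function('U')(-188)), Rational(1, 2)) = Pow(Add(-61, 117), Rational(1, 2)) = Pow(56, Rational(1, 2)) = Mul(2, Pow(14, Rational(1, 2)))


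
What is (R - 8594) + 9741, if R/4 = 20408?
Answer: 82779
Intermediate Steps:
R = 81632 (R = 4*20408 = 81632)
(R - 8594) + 9741 = (81632 - 8594) + 9741 = 73038 + 9741 = 82779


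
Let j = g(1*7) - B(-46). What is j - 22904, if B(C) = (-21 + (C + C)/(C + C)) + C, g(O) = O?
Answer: -22831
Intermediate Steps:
B(C) = -20 + C (B(C) = (-21 + (2*C)/((2*C))) + C = (-21 + (2*C)*(1/(2*C))) + C = (-21 + 1) + C = -20 + C)
j = 73 (j = 1*7 - (-20 - 46) = 7 - 1*(-66) = 7 + 66 = 73)
j - 22904 = 73 - 22904 = -22831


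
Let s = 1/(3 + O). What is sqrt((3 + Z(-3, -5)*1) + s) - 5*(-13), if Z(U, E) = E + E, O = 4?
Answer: 65 + 4*I*sqrt(21)/7 ≈ 65.0 + 2.6186*I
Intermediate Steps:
Z(U, E) = 2*E
s = 1/7 (s = 1/(3 + 4) = 1/7 ≈ 0.14286)
sqrt((3 + Z(-3, -5)*1) + s) - 5*(-13) = sqrt((3 + (2*(-5))*1) + 1/7) - 5*(-13) = sqrt((3 - 10*1) + 1/7) + 65 = sqrt((3 - 10) + 1/7) + 65 = sqrt(-7 + 1/7) + 65 = sqrt(-48/7) + 65 = 4*I*sqrt(21)/7 + 65 = 65 + 4*I*sqrt(21)/7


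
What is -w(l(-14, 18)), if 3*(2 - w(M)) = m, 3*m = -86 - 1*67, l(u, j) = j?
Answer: -19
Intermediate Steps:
m = -51 (m = (-86 - 1*67)/3 = (-86 - 67)/3 = (⅓)*(-153) = -51)
w(M) = 19 (w(M) = 2 - ⅓*(-51) = 2 + 17 = 19)
-w(l(-14, 18)) = -1*19 = -19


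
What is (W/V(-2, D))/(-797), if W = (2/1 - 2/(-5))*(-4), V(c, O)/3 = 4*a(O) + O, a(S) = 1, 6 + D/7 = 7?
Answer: 16/43835 ≈ 0.00036500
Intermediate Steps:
D = 7 (D = -42 + 7*7 = -42 + 49 = 7)
V(c, O) = 12 + 3*O (V(c, O) = 3*(4*1 + O) = 3*(4 + O) = 12 + 3*O)
W = -48/5 (W = (2*1 - 2*(-⅕))*(-4) = (2 + ⅖)*(-4) = (12/5)*(-4) = -48/5 ≈ -9.6000)
(W/V(-2, D))/(-797) = -48/(5*(12 + 3*7))/(-797) = -48/(5*(12 + 21))*(-1/797) = -48/5/33*(-1/797) = -48/5*1/33*(-1/797) = -16/55*(-1/797) = 16/43835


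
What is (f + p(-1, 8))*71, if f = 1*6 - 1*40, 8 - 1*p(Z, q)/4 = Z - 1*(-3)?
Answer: -710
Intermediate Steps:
p(Z, q) = 20 - 4*Z (p(Z, q) = 32 - 4*(Z - 1*(-3)) = 32 - 4*(Z + 3) = 32 - 4*(3 + Z) = 32 + (-12 - 4*Z) = 20 - 4*Z)
f = -34 (f = 6 - 40 = -34)
(f + p(-1, 8))*71 = (-34 + (20 - 4*(-1)))*71 = (-34 + (20 + 4))*71 = (-34 + 24)*71 = -10*71 = -710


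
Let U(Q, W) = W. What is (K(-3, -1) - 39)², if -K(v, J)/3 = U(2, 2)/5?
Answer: 40401/25 ≈ 1616.0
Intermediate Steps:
K(v, J) = -6/5
(K(-3, -1) - 39)² = (-6/5 - 39)² = (-201/5)² = 40401/25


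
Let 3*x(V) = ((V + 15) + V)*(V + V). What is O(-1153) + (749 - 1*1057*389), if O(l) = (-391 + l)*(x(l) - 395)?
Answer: -8156424656/3 ≈ -2.7188e+9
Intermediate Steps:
x(V) = 2*V*(15 + 2*V)/3 (x(V) = (((V + 15) + V)*(V + V))/3 = (((15 + V) + V)*(2*V))/3 = ((15 + 2*V)*(2*V))/3 = (2*V*(15 + 2*V))/3 = 2*V*(15 + 2*V)/3)
O(l) = (-395 + 2*l*(15 + 2*l)/3)*(-391 + l) (O(l) = (-391 + l)*(2*l*(15 + 2*l)/3 - 395) = (-391 + l)*(-395 + 2*l*(15 + 2*l)/3) = (-395 + 2*l*(15 + 2*l)/3)*(-391 + l))
O(-1153) + (749 - 1*1057*389) = (154445 - 4305*(-1153) - 1534/3*(-1153)² + (4/3)*(-1153)³) + (749 - 1*1057*389) = (154445 + 4963665 - 1534/3*1329409 + (4/3)*(-1532808577)) + (749 - 1057*389) = (154445 + 4963665 - 2039313406/3 - 6131234308/3) + (749 - 411173) = -8155193384/3 - 410424 = -8156424656/3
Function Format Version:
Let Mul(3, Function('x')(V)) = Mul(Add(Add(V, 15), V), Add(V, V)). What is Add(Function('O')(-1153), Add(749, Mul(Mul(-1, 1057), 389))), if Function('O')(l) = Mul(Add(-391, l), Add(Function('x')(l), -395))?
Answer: Rational(-8156424656, 3) ≈ -2.7188e+9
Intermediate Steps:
Function('x')(V) = Mul(Rational(2, 3), V, Add(15, Mul(2, V))) (Function('x')(V) = Mul(Rational(1, 3), Mul(Add(Add(V, 15), V), Add(V, V))) = Mul(Rational(1, 3), Mul(Add(Add(15, V), V), Mul(2, V))) = Mul(Rational(1, 3), Mul(Add(15, Mul(2, V)), Mul(2, V))) = Mul(Rational(1, 3), Mul(2, V, Add(15, Mul(2, V)))) = Mul(Rational(2, 3), V, Add(15, Mul(2, V))))
Function('O')(l) = Mul(Add(-395, Mul(Rational(2, 3), l, Add(15, Mul(2, l)))), Add(-391, l)) (Function('O')(l) = Mul(Add(-391, l), Add(Mul(Rational(2, 3), l, Add(15, Mul(2, l))), -395)) = Mul(Add(-391, l), Add(-395, Mul(Rational(2, 3), l, Add(15, Mul(2, l))))) = Mul(Add(-395, Mul(Rational(2, 3), l, Add(15, Mul(2, l)))), Add(-391, l)))
Add(Function('O')(-1153), Add(749, Mul(Mul(-1, 1057), 389))) = Add(Add(154445, Mul(-4305, -1153), Mul(Rational(-1534, 3), Pow(-1153, 2)), Mul(Rational(4, 3), Pow(-1153, 3))), Add(749, Mul(Mul(-1, 1057), 389))) = Add(Add(154445, 4963665, Mul(Rational(-1534, 3), 1329409), Mul(Rational(4, 3), -1532808577)), Add(749, Mul(-1057, 389))) = Add(Add(154445, 4963665, Rational(-2039313406, 3), Rational(-6131234308, 3)), Add(749, -411173)) = Add(Rational(-8155193384, 3), -410424) = Rational(-8156424656, 3)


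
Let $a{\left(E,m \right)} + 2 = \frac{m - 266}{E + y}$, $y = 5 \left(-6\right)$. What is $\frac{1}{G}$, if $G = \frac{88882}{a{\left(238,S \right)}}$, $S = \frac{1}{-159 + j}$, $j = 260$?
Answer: $- \frac{68881}{1867233056} \approx -3.6889 \cdot 10^{-5}$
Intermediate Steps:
$y = -30$
$S = \frac{1}{101}$ ($S = \frac{1}{-159 + 260} = \frac{1}{101} \approx 0.009901$)
$a{\left(E,m \right)} = -2 + \frac{-266 + m}{-30 + E}$ ($a{\left(E,m \right)} = -2 + \frac{m - 266}{E - 30} = -2 + \frac{-266 + m}{-30 + E}$)
$G = - \frac{1867233056}{68881}$ ($G = \frac{88882}{\frac{1}{-30 + 238} \left(-206 + \frac{1}{101} - 476\right)} = \frac{88882}{\frac{1}{208} \left(-206 + \frac{1}{101} - 476\right)} = \frac{88882}{\frac{1}{208} \left(- \frac{68881}{101}\right)} = \frac{88882}{- \frac{68881}{21008}} = 88882 \left(- \frac{21008}{68881}\right) = - \frac{1867233056}{68881} \approx -27108.0$)
$\frac{1}{G} = \frac{1}{- \frac{1867233056}{68881}} = - \frac{68881}{1867233056}$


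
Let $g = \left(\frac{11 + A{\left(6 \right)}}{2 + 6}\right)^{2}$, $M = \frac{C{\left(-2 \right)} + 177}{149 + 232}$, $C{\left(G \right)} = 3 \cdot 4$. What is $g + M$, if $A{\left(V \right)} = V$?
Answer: $\frac{40735}{8128} \approx 5.0117$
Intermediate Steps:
$C{\left(G \right)} = 12$
$M = \frac{63}{127}$ ($M = \frac{12 + 177}{149 + 232} = \frac{189}{381} = 189 \cdot \frac{1}{381} = \frac{63}{127} \approx 0.49606$)
$g = \frac{289}{64}$ ($g = \left(\frac{11 + 6}{2 + 6}\right)^{2} = \left(\frac{17}{8}\right)^{2} = \frac{289}{64} \approx 4.5156$)
$g + M = \frac{289}{64} + \frac{63}{127} = \frac{40735}{8128}$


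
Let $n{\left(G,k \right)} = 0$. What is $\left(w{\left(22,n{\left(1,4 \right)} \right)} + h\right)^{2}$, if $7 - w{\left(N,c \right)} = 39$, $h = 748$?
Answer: $512656$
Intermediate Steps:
$w{\left(N,c \right)} = -32$ ($w{\left(N,c \right)} = 7 - 39 = -32$)
$\left(w{\left(22,n{\left(1,4 \right)} \right)} + h\right)^{2} = \left(-32 + 748\right)^{2} = 716^{2} = 512656$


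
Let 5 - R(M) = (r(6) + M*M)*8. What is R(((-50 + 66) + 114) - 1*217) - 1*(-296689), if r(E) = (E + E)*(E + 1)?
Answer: 235470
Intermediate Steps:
r(E) = 2*E*(1 + E) (r(E) = (2*E)*(1 + E) = 2*E*(1 + E))
R(M) = -667 - 8*M² (R(M) = 5 - (2*6*(1 + 6) + M*M)*8 = 5 - (2*6*7 + M²)*8 = 5 - (84 + M²)*8 = 5 - (672 + 8*M²) = 5 + (-672 - 8*M²) = -667 - 8*M²)
R(((-50 + 66) + 114) - 1*217) - 1*(-296689) = (-667 - 8*(((-50 + 66) + 114) - 1*217)²) - 1*(-296689) = (-667 - 8*((16 + 114) - 217)²) + 296689 = (-667 - 8*(130 - 217)²) + 296689 = (-667 - 8*(-87)²) + 296689 = (-667 - 8*7569) + 296689 = (-667 - 60552) + 296689 = -61219 + 296689 = 235470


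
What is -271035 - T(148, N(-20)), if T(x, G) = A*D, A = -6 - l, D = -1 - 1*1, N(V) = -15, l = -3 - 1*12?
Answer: -271017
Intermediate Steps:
l = -15 (l = -3 - 12 = -15)
D = -2 (D = -1 - 1 = -2)
A = 9 (A = -6 - 1*(-15) = -6 + 15 = 9)
T(x, G) = -18 (T(x, G) = 9*(-2) = -18)
-271035 - T(148, N(-20)) = -271035 - 1*(-18) = -271035 + 18 = -271017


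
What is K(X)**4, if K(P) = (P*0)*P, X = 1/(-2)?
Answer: 0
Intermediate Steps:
X = -1/2 ≈ -0.50000
K(P) = 0 (K(P) = 0*P = 0)
K(X)**4 = 0**4 = 0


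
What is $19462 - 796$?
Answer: $18666$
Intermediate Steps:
$19462 - 796 = 18666$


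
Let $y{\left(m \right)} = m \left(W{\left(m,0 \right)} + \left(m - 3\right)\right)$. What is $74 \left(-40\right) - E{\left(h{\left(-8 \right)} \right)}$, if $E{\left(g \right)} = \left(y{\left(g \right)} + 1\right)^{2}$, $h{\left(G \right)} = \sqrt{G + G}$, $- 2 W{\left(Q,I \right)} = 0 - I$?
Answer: $-3041 - 360 i \approx -3041.0 - 360.0 i$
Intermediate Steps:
$W{\left(Q,I \right)} = \frac{I}{2}$ ($W{\left(Q,I \right)} = - \frac{0 - I}{2} = - \frac{\left(-1\right) I}{2} = \frac{I}{2}$)
$h{\left(G \right)} = \sqrt{2} \sqrt{G}$ ($h{\left(G \right)} = \sqrt{2 G} = \sqrt{2} \sqrt{G}$)
$y{\left(m \right)} = m \left(-3 + m\right)$ ($y{\left(m \right)} = m \left(\frac{1}{2} \cdot 0 + \left(m - 3\right)\right) = m \left(0 + \left(-3 + m\right)\right) = m \left(-3 + m\right)$)
$E{\left(g \right)} = \left(1 + g \left(-3 + g\right)\right)^{2}$ ($E{\left(g \right)} = \left(g \left(-3 + g\right) + 1\right)^{2} = \left(1 + g \left(-3 + g\right)\right)^{2}$)
$74 \left(-40\right) - E{\left(h{\left(-8 \right)} \right)} = 74 \left(-40\right) - \left(1 + \sqrt{2} \sqrt{-8} \left(-3 + \sqrt{2} \sqrt{-8}\right)\right)^{2} = -2960 - \left(1 + \sqrt{2} \cdot 2 i \sqrt{2} \left(-3 + \sqrt{2} \cdot 2 i \sqrt{2}\right)\right)^{2} = -2960 - \left(1 + 4 i \left(-3 + 4 i\right)\right)^{2}$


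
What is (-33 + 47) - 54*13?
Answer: -688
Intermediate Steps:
(-33 + 47) - 54*13 = 14 - 702 = -688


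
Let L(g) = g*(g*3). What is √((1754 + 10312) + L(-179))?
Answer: 3*√12021 ≈ 328.92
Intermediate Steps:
L(g) = 3*g² (L(g) = g*(3*g) = 3*g²)
√((1754 + 10312) + L(-179)) = √((1754 + 10312) + 3*(-179)²) = √(12066 + 3*32041) = √(12066 + 96123) = √108189 = 3*√12021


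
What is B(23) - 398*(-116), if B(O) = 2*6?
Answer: 46180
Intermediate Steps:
B(O) = 12
B(23) - 398*(-116) = 12 - 398*(-116) = 12 + 46168 = 46180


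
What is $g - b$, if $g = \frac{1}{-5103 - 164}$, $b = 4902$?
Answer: $- \frac{25818835}{5267} \approx -4902.0$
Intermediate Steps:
$g = - \frac{1}{5267}$ ($g = \frac{1}{-5267} = - \frac{1}{5267} \approx -0.00018986$)
$g - b = - \frac{1}{5267} - 4902 = - \frac{25818835}{5267}$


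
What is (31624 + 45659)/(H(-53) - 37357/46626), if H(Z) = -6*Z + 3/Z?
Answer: 190980049374/783714805 ≈ 243.69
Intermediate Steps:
(31624 + 45659)/(H(-53) - 37357/46626) = (31624 + 45659)/((-6*(-53) + 3/(-53)) - 37357/46626) = 77283/((318 + 3*(-1/53)) - 37357*1/46626) = 77283/((318 - 3/53) - 37357/46626) = 77283/(16851/53 - 37357/46626) = 77283/(783714805/2471178) = 77283*(2471178/783714805) = 190980049374/783714805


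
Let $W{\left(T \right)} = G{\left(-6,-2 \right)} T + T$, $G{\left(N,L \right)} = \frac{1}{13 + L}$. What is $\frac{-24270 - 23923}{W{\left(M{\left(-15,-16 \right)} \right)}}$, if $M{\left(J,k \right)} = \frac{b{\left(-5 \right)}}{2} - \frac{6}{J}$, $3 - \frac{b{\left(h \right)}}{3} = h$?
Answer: $- \frac{2650615}{744} \approx -3562.7$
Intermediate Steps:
$b{\left(h \right)} = 9 - 3 h$
$M{\left(J,k \right)} = 12 - \frac{6}{J}$ ($M{\left(J,k \right)} = \frac{9 - -15}{2} - \frac{6}{J} = \left(9 + 15\right) \frac{1}{2} - \frac{6}{J} = 24 \cdot \frac{1}{2} - \frac{6}{J} = 12 - \frac{6}{J}$)
$W{\left(T \right)} = \frac{12 T}{11}$ ($W{\left(T \right)} = \frac{T}{13 - 2} + T = \frac{T}{11} + T = \frac{12 T}{11}$)
$\frac{-24270 - 23923}{W{\left(M{\left(-15,-16 \right)} \right)}} = \frac{-24270 - 23923}{\frac{12}{11} \left(12 - \frac{6}{-15}\right)} = \frac{-24270 - 23923}{\frac{12}{11} \left(12 - - \frac{2}{5}\right)} = - \frac{48193}{\frac{12}{11} \left(12 + \frac{2}{5}\right)} = - \frac{48193}{\frac{12}{11} \cdot \frac{62}{5}} = - \frac{48193}{\frac{744}{55}} = \left(-48193\right) \frac{55}{744} = - \frac{2650615}{744}$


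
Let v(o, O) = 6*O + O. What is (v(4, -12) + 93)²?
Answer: 81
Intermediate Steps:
v(o, O) = 7*O
(v(4, -12) + 93)² = (7*(-12) + 93)² = (-84 + 93)² = 9² = 81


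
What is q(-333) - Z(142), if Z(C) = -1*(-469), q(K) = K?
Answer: -802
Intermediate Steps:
Z(C) = 469
q(-333) - Z(142) = -333 - 1*469 = -333 - 469 = -802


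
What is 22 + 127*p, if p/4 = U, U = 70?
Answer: 35582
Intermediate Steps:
p = 280 (p = 4*70 = 280)
22 + 127*p = 22 + 127*280 = 22 + 35560 = 35582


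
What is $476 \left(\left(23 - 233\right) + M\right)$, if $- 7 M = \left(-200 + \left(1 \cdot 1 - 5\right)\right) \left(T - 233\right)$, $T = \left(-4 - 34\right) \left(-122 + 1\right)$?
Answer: $60451320$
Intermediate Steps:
$T = 4598$ ($T = \left(-38\right) \left(-121\right) = 4598$)
$M = \frac{890460}{7}$ ($M = - \frac{\left(-200 + \left(1 \cdot 1 - 5\right)\right) \left(4598 - 233\right)}{7} = - \frac{\left(-200 + \left(1 - 5\right)\right) 4365}{7} = - \frac{\left(-200 - 4\right) 4365}{7} = - \frac{\left(-204\right) 4365}{7} = \left(- \frac{1}{7}\right) \left(-890460\right) = \frac{890460}{7} \approx 1.2721 \cdot 10^{5}$)
$476 \left(\left(23 - 233\right) + M\right) = 476 \left(\left(23 - 233\right) + \frac{890460}{7}\right) = 476 \left(-210 + \frac{890460}{7}\right) = 476 \cdot \frac{888990}{7} = 60451320$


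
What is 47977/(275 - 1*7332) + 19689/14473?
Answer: -555425848/102135961 ≈ -5.4381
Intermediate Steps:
47977/(275 - 1*7332) + 19689/14473 = 47977/(275 - 7332) + 19689*(1/14473) = 47977/(-7057) + 19689/14473 = 47977*(-1/7057) + 19689/14473 = -47977/7057 + 19689/14473 = -555425848/102135961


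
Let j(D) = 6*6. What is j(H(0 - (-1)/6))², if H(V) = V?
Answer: 1296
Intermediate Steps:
j(D) = 36
j(H(0 - (-1)/6))² = 36² = 1296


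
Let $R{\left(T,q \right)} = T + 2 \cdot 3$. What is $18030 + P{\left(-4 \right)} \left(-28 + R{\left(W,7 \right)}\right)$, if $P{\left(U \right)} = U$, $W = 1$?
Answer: $18114$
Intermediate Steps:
$R{\left(T,q \right)} = 6 + T$ ($R{\left(T,q \right)} = T + 6 = 6 + T$)
$18030 + P{\left(-4 \right)} \left(-28 + R{\left(W,7 \right)}\right) = 18030 - 4 \left(-28 + \left(6 + 1\right)\right) = 18030 - 4 \left(-28 + 7\right) = 18030 - -84 = 18030 + 84 = 18114$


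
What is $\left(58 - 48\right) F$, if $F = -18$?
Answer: $-180$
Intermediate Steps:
$\left(58 - 48\right) F = \left(58 - 48\right) \left(-18\right) = 10 \left(-18\right) = -180$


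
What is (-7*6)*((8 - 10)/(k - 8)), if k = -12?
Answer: -21/5 ≈ -4.2000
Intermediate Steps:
(-7*6)*((8 - 10)/(k - 8)) = (-7*6)*((8 - 10)/(-12 - 8)) = -(-84)/(-20) = -(-84)*(-1)/20 = -42*⅒ = -21/5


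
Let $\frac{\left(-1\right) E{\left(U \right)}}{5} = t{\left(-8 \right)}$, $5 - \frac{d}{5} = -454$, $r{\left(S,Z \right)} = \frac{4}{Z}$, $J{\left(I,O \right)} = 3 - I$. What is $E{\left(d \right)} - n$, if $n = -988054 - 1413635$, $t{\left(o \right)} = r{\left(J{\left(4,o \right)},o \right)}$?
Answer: $\frac{4803383}{2} \approx 2.4017 \cdot 10^{6}$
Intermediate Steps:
$d = 2295$ ($d = 25 - -2270 = 25 + 2270 = 2295$)
$t{\left(o \right)} = \frac{4}{o}$
$E{\left(U \right)} = \frac{5}{2}$ ($E{\left(U \right)} = - 5 \frac{4}{-8} = - 5 \cdot 4 \left(- \frac{1}{8}\right) = \left(-5\right) \left(- \frac{1}{2}\right) = \frac{5}{2}$)
$n = -2401689$ ($n = -988054 - 1413635 = -2401689$)
$E{\left(d \right)} - n = \frac{5}{2} - -2401689 = \frac{5}{2} + 2401689 = \frac{4803383}{2}$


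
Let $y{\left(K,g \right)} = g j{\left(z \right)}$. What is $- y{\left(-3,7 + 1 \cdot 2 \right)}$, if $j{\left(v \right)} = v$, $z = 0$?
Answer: $0$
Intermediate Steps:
$y{\left(K,g \right)} = 0$ ($y{\left(K,g \right)} = g 0 = 0$)
$- y{\left(-3,7 + 1 \cdot 2 \right)} = \left(-1\right) 0 = 0$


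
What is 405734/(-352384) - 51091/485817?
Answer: -107558062811/85597068864 ≈ -1.2566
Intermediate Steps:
405734/(-352384) - 51091/485817 = 405734*(-1/352384) - 51091*1/485817 = -202867/176192 - 51091/485817 = -107558062811/85597068864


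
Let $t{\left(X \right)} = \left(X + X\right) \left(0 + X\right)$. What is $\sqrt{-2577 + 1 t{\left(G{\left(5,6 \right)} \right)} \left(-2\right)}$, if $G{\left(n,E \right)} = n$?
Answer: $i \sqrt{2677} \approx 51.74 i$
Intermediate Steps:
$t{\left(X \right)} = 2 X^{2}$ ($t{\left(X \right)} = 2 X X = 2 X^{2}$)
$\sqrt{-2577 + 1 t{\left(G{\left(5,6 \right)} \right)} \left(-2\right)} = \sqrt{-2577 + 1 \cdot 2 \cdot 5^{2} \left(-2\right)} = \sqrt{-2577 + 1 \cdot 2 \cdot 25 \left(-2\right)} = \sqrt{-2577 + 1 \cdot 50 \left(-2\right)} = \sqrt{-2577 + 50 \left(-2\right)} = \sqrt{-2577 - 100} = \sqrt{-2677} = i \sqrt{2677}$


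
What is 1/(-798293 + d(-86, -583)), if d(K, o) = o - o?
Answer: -1/798293 ≈ -1.2527e-6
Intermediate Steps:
d(K, o) = 0
1/(-798293 + d(-86, -583)) = 1/(-798293 + 0) = 1/(-798293) = -1/798293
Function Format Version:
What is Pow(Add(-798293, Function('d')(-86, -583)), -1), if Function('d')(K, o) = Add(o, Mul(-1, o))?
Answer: Rational(-1, 798293) ≈ -1.2527e-6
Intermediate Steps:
Function('d')(K, o) = 0
Pow(Add(-798293, Function('d')(-86, -583)), -1) = Pow(Add(-798293, 0), -1) = Pow(-798293, -1) = Rational(-1, 798293)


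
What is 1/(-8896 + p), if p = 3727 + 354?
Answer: -1/4815 ≈ -0.00020768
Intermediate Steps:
p = 4081
1/(-8896 + p) = 1/(-8896 + 4081) = 1/(-4815) = -1/4815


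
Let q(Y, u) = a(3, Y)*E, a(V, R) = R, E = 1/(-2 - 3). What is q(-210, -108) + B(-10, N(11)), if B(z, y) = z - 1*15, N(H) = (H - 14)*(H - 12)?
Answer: 17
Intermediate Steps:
N(H) = (-14 + H)*(-12 + H)
E = -1/5 (E = 1/(-5) = -1/5 ≈ -0.20000)
B(z, y) = -15 + z (B(z, y) = z - 15 = -15 + z)
q(Y, u) = -Y/5 (q(Y, u) = Y*(-1/5) = -Y/5)
q(-210, -108) + B(-10, N(11)) = -1/5*(-210) + (-15 - 10) = 42 - 25 = 17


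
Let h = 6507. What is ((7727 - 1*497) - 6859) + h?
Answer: 6878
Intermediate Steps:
((7727 - 1*497) - 6859) + h = ((7727 - 1*497) - 6859) + 6507 = ((7727 - 497) - 6859) + 6507 = (7230 - 6859) + 6507 = 371 + 6507 = 6878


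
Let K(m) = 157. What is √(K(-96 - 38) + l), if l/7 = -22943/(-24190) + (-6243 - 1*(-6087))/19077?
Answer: √3870656686893945490/153824210 ≈ 12.790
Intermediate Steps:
l = 1012456599/153824210 (l = 7*(-22943/(-24190) + (-6243 - 1*(-6087))/19077) = 7*(-22943*(-1/24190) + (-6243 + 6087)*(1/19077)) = 7*(22943/24190 - 156*1/19077) = 7*(22943/24190 - 52/6359) = 7*(144636657/153824210) = 1012456599/153824210 ≈ 6.5819)
√(K(-96 - 38) + l) = √(157 + 1012456599/153824210) = √(25162857569/153824210) = √3870656686893945490/153824210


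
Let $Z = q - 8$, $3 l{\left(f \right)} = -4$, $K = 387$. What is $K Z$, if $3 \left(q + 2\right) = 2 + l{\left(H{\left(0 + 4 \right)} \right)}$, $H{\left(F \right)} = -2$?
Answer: $-3784$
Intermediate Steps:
$l{\left(f \right)} = - \frac{4}{3}$ ($l{\left(f \right)} = \frac{1}{3} \left(-4\right) = - \frac{4}{3}$)
$q = - \frac{16}{9}$ ($q = -2 + \frac{2 - \frac{4}{3}}{3} = -2 + \frac{1}{3} \cdot \frac{2}{3} = -2 + \frac{2}{9} = - \frac{16}{9} \approx -1.7778$)
$Z = - \frac{88}{9}$ ($Z = - \frac{16}{9} - 8 = - \frac{88}{9} \approx -9.7778$)
$K Z = 387 \left(- \frac{88}{9}\right) = -3784$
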